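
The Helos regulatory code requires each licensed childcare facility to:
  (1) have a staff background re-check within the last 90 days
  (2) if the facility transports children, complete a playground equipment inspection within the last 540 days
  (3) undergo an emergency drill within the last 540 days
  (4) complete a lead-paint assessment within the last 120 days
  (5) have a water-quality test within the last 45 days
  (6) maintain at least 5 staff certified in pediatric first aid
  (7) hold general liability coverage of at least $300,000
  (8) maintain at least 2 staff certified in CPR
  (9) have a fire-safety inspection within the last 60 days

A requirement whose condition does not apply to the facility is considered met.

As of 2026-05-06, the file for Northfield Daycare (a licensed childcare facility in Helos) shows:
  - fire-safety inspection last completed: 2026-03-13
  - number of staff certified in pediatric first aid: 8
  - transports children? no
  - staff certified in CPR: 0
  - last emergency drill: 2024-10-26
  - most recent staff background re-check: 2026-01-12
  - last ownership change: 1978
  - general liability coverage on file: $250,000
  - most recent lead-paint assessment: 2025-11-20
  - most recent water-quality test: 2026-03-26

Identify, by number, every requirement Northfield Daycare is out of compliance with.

1, 3, 4, 7, 8

1. staff background re-check 114 days ago vs limit 90 → not met
2. condition 'transports children' does not hold → requirement n/a → met
3. emergency drill 557 days ago vs limit 540 → not met
4. lead-paint assessment 167 days ago vs limit 120 → not met
5. water-quality test 41 days ago vs limit 45 → met
6. staff certified in pediatric first aid 8 ≥ 5 → met
7. general liability coverage $250,000 < $300,000 → not met
8. staff certified in CPR 0 < 2 → not met
9. fire-safety inspection 54 days ago vs limit 60 → met
Not met: 1, 3, 4, 7, 8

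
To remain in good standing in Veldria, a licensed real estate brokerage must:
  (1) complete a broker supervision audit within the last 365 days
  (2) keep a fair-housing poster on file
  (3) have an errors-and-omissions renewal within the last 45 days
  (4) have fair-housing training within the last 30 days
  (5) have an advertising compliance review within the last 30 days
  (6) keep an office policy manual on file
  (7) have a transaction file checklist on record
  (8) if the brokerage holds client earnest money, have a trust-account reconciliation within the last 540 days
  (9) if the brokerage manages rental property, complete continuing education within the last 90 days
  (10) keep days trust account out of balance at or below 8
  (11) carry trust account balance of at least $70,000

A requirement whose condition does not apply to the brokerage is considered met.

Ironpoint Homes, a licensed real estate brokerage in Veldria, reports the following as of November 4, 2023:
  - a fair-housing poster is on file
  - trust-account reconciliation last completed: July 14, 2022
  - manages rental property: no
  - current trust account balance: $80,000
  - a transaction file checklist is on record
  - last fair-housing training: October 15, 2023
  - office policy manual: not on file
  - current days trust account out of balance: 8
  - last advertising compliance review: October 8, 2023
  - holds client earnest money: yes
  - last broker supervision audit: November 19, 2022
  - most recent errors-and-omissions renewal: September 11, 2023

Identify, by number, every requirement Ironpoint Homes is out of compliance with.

1. broker supervision audit 350 days ago vs limit 365 → met
2. fair-housing poster present → met
3. errors-and-omissions renewal 54 days ago vs limit 45 → not met
4. fair-housing training 20 days ago vs limit 30 → met
5. advertising compliance review 27 days ago vs limit 30 → met
6. office policy manual absent → not met
7. transaction file checklist present → met
8. condition 'holds client earnest money' holds; trust-account reconciliation 478 days ago vs limit 540 → met
9. condition 'manages rental property' does not hold → requirement n/a → met
10. days trust account out of balance 8 ≤ 8 → met
11. trust account balance $80,000 ≥ $70,000 → met
Not met: 3, 6

3, 6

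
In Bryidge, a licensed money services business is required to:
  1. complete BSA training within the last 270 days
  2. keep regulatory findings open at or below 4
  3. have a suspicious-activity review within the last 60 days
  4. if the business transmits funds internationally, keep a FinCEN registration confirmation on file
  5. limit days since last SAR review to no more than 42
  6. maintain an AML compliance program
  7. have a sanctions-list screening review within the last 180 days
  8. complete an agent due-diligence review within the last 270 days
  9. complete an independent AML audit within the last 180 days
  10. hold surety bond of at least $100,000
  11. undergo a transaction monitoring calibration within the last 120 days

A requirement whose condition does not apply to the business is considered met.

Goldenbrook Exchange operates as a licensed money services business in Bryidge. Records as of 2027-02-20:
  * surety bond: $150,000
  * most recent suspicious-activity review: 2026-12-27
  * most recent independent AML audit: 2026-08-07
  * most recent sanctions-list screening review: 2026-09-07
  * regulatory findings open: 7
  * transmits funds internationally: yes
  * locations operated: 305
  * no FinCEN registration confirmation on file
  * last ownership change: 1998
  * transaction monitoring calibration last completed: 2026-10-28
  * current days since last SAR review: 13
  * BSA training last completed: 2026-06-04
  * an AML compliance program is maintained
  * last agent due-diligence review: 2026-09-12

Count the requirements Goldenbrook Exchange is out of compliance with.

3

1. BSA training 261 days ago vs limit 270 → met
2. regulatory findings open 7 > 4 → not met
3. suspicious-activity review 55 days ago vs limit 60 → met
4. condition 'transmits funds internationally' holds; FinCEN registration confirmation absent → not met
5. days since last SAR review 13 ≤ 42 → met
6. AML compliance program present → met
7. sanctions-list screening review 166 days ago vs limit 180 → met
8. agent due-diligence review 161 days ago vs limit 270 → met
9. independent AML audit 197 days ago vs limit 180 → not met
10. surety bond $150,000 ≥ $100,000 → met
11. transaction monitoring calibration 115 days ago vs limit 120 → met
Not met: 3 of 11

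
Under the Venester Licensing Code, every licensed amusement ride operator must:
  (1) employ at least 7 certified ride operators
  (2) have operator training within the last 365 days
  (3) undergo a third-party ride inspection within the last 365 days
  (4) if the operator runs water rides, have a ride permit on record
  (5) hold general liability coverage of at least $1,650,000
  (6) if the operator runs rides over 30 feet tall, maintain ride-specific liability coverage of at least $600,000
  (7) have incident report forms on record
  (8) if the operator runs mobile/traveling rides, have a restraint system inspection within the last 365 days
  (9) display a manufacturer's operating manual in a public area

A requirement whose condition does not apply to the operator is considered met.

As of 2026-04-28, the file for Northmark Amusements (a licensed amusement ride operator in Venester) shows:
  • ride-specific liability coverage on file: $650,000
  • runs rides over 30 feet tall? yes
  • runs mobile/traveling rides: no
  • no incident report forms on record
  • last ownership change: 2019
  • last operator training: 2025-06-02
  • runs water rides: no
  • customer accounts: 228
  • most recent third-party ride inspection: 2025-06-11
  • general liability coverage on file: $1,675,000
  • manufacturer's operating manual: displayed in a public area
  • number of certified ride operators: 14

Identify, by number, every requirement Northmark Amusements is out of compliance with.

7

1. certified ride operators 14 ≥ 7 → met
2. operator training 330 days ago vs limit 365 → met
3. third-party ride inspection 321 days ago vs limit 365 → met
4. condition 'runs water rides' does not hold → requirement n/a → met
5. general liability coverage $1,675,000 ≥ $1,650,000 → met
6. condition 'runs rides over 30 feet tall' holds; ride-specific liability coverage $650,000 ≥ $600,000 → met
7. incident report forms absent → not met
8. condition 'runs mobile/traveling rides' does not hold → requirement n/a → met
9. manufacturer's operating manual present → met
Not met: 7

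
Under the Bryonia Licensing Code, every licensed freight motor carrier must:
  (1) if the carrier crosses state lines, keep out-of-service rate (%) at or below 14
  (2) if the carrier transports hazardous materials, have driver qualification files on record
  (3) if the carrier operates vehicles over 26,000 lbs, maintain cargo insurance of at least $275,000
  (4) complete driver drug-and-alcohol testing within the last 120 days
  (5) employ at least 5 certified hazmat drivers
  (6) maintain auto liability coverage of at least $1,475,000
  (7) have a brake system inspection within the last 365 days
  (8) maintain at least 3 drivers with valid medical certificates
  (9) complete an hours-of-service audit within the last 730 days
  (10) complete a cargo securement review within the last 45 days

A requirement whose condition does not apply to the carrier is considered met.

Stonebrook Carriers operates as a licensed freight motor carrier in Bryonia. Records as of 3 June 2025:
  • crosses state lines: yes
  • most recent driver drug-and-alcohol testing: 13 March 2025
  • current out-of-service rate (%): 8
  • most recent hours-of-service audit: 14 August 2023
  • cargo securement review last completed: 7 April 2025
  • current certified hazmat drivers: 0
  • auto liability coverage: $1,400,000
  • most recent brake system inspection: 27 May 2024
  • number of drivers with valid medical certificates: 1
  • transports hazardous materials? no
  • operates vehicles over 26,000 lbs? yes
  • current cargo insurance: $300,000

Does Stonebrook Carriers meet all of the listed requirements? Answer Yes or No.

No

1. condition 'crosses state lines' holds; out-of-service rate (%) 8 ≤ 14 → met
2. condition 'transports hazardous materials' does not hold → requirement n/a → met
3. condition 'operates vehicles over 26,000 lbs' holds; cargo insurance $300,000 ≥ $275,000 → met
4. driver drug-and-alcohol testing 82 days ago vs limit 120 → met
5. certified hazmat drivers 0 < 5 → not met
6. auto liability coverage $1,400,000 < $1,475,000 → not met
7. brake system inspection 372 days ago vs limit 365 → not met
8. drivers with valid medical certificates 1 < 3 → not met
9. hours-of-service audit 659 days ago vs limit 730 → met
10. cargo securement review 57 days ago vs limit 45 → not met
Not met: 5, 6, 7, 8, 10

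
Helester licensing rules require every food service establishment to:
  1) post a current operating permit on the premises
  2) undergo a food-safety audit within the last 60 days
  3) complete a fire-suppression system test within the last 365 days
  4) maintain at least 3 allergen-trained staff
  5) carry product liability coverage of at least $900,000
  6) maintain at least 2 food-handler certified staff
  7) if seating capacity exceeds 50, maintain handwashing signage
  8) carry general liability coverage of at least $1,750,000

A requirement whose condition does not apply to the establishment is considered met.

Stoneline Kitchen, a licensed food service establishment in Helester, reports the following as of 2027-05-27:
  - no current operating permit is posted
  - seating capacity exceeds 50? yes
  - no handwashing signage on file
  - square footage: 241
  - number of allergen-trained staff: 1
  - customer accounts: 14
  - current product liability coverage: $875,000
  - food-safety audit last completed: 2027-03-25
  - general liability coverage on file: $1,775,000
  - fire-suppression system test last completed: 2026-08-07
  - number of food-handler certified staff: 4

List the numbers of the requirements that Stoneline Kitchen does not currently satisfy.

1, 2, 4, 5, 7

1. current operating permit absent → not met
2. food-safety audit 63 days ago vs limit 60 → not met
3. fire-suppression system test 293 days ago vs limit 365 → met
4. allergen-trained staff 1 < 3 → not met
5. product liability coverage $875,000 < $900,000 → not met
6. food-handler certified staff 4 ≥ 2 → met
7. condition 'seating capacity exceeds 50' holds; handwashing signage absent → not met
8. general liability coverage $1,775,000 ≥ $1,750,000 → met
Not met: 1, 2, 4, 5, 7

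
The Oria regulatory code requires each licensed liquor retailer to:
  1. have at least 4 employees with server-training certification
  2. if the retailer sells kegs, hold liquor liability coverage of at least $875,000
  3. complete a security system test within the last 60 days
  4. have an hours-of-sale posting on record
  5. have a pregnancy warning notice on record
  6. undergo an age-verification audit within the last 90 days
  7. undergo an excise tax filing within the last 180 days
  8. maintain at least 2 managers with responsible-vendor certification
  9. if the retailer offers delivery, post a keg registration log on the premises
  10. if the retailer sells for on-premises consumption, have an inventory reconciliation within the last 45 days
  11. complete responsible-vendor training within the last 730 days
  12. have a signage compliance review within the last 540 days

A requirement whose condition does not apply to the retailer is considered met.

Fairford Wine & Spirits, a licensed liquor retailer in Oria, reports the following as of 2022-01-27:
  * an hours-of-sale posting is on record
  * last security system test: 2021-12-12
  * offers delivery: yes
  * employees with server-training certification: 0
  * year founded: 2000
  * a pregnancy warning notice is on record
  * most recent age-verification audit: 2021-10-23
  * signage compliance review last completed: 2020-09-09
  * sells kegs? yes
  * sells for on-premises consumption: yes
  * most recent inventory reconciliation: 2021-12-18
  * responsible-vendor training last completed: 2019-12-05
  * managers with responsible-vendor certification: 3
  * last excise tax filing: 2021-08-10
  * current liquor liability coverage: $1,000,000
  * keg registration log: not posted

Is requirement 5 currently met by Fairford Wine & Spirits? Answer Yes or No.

5. pregnancy warning notice present → met

Yes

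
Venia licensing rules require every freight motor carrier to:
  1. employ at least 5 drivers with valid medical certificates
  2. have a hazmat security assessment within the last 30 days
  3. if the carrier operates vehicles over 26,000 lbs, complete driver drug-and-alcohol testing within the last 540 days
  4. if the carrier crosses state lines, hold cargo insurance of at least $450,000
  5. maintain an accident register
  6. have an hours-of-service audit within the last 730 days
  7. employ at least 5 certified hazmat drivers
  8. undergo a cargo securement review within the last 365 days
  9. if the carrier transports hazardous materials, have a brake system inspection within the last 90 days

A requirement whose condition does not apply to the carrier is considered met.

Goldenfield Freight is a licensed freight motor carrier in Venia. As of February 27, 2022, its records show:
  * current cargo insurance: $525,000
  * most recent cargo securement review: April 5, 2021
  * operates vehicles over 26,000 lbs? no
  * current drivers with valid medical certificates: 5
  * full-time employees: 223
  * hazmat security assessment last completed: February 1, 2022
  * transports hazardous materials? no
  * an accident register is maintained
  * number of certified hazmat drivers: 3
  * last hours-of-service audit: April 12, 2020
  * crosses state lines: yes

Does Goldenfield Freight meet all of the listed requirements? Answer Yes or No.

No

1. drivers with valid medical certificates 5 ≥ 5 → met
2. hazmat security assessment 26 days ago vs limit 30 → met
3. condition 'operates vehicles over 26,000 lbs' does not hold → requirement n/a → met
4. condition 'crosses state lines' holds; cargo insurance $525,000 ≥ $450,000 → met
5. accident register present → met
6. hours-of-service audit 686 days ago vs limit 730 → met
7. certified hazmat drivers 3 < 5 → not met
8. cargo securement review 328 days ago vs limit 365 → met
9. condition 'transports hazardous materials' does not hold → requirement n/a → met
Not met: 7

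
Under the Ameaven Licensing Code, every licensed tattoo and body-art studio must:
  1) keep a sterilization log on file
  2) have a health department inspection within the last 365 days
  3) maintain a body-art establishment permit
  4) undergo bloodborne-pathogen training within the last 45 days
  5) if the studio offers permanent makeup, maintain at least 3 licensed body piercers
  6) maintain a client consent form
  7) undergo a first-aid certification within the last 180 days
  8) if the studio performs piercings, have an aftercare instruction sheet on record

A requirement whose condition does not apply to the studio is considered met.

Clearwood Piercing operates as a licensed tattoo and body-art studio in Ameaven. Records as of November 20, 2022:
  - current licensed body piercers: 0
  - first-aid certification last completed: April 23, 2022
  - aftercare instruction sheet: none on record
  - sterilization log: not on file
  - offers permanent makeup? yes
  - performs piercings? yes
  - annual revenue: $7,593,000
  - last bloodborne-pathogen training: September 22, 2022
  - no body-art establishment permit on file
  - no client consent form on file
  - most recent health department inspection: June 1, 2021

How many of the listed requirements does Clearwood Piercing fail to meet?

8

1. sterilization log absent → not met
2. health department inspection 537 days ago vs limit 365 → not met
3. body-art establishment permit absent → not met
4. bloodborne-pathogen training 59 days ago vs limit 45 → not met
5. condition 'offers permanent makeup' holds; licensed body piercers 0 < 3 → not met
6. client consent form absent → not met
7. first-aid certification 211 days ago vs limit 180 → not met
8. condition 'performs piercings' holds; aftercare instruction sheet absent → not met
Not met: 8 of 8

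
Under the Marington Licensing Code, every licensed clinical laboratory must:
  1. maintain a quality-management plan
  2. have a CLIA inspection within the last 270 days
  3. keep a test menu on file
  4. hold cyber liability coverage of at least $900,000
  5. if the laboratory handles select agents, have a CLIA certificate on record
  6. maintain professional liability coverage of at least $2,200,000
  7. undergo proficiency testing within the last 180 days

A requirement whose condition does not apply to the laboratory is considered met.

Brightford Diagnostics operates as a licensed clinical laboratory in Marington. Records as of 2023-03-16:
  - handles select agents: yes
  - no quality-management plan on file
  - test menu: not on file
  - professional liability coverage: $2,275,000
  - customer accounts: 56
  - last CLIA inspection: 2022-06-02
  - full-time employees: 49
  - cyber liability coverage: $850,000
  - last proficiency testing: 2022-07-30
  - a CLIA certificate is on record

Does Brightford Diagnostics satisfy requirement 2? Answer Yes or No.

No

2. CLIA inspection 287 days ago vs limit 270 → not met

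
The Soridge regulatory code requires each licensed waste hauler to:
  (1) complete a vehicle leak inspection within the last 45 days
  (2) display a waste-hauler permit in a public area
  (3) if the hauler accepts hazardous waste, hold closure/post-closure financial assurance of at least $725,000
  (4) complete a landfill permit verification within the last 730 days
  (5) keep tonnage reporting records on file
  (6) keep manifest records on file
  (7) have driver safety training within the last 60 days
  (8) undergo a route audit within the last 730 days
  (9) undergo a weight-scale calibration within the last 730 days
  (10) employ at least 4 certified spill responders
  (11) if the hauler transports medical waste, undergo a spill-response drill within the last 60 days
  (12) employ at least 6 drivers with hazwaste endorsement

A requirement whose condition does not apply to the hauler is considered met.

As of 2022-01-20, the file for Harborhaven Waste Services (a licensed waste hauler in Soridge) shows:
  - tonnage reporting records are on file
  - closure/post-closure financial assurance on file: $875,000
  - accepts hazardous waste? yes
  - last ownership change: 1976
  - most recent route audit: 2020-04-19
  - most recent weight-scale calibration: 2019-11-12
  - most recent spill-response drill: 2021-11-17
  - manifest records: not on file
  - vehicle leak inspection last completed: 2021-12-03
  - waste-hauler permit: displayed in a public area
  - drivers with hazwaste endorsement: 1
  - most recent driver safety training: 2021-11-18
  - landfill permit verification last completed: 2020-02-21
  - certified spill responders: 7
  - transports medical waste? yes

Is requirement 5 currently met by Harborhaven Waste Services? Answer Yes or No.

Yes

5. tonnage reporting records present → met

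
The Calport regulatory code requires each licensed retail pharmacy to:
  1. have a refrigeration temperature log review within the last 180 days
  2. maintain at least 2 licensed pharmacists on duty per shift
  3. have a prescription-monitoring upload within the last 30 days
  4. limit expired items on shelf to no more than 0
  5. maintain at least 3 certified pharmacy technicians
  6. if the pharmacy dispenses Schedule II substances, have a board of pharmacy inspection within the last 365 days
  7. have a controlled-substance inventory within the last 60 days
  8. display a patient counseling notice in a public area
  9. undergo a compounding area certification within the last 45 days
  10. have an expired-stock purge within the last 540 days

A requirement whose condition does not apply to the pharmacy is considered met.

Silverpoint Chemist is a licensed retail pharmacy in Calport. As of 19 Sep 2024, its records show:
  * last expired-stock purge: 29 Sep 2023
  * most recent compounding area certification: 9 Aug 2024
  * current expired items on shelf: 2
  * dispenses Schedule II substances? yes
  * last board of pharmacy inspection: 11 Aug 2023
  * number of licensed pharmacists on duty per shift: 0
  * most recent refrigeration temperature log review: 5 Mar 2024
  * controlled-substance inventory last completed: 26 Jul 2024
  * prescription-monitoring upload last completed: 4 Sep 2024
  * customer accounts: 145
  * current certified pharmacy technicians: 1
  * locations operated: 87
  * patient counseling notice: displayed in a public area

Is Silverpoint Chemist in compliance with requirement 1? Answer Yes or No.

No

1. refrigeration temperature log review 198 days ago vs limit 180 → not met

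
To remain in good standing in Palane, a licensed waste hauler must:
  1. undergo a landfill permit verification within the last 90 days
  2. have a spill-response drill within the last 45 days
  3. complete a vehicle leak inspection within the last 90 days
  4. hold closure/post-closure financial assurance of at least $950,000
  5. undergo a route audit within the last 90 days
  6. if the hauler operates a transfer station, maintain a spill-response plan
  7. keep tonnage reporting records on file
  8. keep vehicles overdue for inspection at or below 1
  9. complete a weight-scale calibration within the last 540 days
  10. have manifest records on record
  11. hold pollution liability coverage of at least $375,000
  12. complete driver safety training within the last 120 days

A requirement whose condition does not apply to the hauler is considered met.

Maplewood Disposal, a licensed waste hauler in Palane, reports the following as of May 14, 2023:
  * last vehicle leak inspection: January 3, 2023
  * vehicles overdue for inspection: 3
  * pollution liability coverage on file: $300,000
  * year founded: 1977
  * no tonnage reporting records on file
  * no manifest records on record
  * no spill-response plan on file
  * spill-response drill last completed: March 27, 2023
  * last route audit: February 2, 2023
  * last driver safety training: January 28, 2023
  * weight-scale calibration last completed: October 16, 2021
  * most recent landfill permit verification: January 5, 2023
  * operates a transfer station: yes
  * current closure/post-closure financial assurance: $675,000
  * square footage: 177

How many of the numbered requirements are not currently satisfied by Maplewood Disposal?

11

1. landfill permit verification 129 days ago vs limit 90 → not met
2. spill-response drill 48 days ago vs limit 45 → not met
3. vehicle leak inspection 131 days ago vs limit 90 → not met
4. closure/post-closure financial assurance $675,000 < $950,000 → not met
5. route audit 101 days ago vs limit 90 → not met
6. condition 'operates a transfer station' holds; spill-response plan absent → not met
7. tonnage reporting records absent → not met
8. vehicles overdue for inspection 3 > 1 → not met
9. weight-scale calibration 575 days ago vs limit 540 → not met
10. manifest records absent → not met
11. pollution liability coverage $300,000 < $375,000 → not met
12. driver safety training 106 days ago vs limit 120 → met
Not met: 11 of 12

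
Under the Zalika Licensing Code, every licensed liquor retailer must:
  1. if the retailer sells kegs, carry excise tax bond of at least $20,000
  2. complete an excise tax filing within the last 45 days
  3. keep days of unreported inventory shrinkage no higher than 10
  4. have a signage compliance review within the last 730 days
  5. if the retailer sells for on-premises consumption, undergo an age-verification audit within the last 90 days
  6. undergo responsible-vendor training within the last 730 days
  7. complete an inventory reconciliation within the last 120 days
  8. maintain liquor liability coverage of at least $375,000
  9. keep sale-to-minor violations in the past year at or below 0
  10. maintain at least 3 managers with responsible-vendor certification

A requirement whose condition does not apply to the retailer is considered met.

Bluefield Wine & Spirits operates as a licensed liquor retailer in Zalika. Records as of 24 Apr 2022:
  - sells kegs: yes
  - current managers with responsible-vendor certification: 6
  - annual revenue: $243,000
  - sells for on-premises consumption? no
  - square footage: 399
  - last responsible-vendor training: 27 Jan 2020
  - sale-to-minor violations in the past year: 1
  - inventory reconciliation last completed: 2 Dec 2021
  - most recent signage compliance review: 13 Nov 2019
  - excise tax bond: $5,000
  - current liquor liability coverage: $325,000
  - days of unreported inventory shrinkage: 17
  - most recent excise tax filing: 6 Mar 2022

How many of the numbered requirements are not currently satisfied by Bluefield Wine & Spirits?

1. condition 'sells kegs' holds; excise tax bond $5,000 < $20,000 → not met
2. excise tax filing 49 days ago vs limit 45 → not met
3. days of unreported inventory shrinkage 17 > 10 → not met
4. signage compliance review 893 days ago vs limit 730 → not met
5. condition 'sells for on-premises consumption' does not hold → requirement n/a → met
6. responsible-vendor training 818 days ago vs limit 730 → not met
7. inventory reconciliation 143 days ago vs limit 120 → not met
8. liquor liability coverage $325,000 < $375,000 → not met
9. sale-to-minor violations in the past year 1 > 0 → not met
10. managers with responsible-vendor certification 6 ≥ 3 → met
Not met: 8 of 10

8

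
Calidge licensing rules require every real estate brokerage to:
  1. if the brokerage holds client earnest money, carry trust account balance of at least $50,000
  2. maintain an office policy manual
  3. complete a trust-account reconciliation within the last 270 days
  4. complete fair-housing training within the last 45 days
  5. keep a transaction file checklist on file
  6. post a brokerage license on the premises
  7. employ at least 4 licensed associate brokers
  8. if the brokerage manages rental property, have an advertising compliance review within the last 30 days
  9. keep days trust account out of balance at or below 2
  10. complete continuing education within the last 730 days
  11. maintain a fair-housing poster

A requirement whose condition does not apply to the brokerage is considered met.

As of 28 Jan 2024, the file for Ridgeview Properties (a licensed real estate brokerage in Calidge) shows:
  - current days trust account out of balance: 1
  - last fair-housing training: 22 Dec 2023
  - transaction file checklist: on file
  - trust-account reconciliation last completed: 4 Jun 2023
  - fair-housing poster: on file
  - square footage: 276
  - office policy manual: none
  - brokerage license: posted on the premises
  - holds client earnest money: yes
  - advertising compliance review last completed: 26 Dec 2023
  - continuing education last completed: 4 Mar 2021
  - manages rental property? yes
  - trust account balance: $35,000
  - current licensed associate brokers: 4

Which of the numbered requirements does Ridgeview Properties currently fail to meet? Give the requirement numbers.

1, 2, 8, 10

1. condition 'holds client earnest money' holds; trust account balance $35,000 < $50,000 → not met
2. office policy manual absent → not met
3. trust-account reconciliation 238 days ago vs limit 270 → met
4. fair-housing training 37 days ago vs limit 45 → met
5. transaction file checklist present → met
6. brokerage license present → met
7. licensed associate brokers 4 ≥ 4 → met
8. condition 'manages rental property' holds; advertising compliance review 33 days ago vs limit 30 → not met
9. days trust account out of balance 1 ≤ 2 → met
10. continuing education 1060 days ago vs limit 730 → not met
11. fair-housing poster present → met
Not met: 1, 2, 8, 10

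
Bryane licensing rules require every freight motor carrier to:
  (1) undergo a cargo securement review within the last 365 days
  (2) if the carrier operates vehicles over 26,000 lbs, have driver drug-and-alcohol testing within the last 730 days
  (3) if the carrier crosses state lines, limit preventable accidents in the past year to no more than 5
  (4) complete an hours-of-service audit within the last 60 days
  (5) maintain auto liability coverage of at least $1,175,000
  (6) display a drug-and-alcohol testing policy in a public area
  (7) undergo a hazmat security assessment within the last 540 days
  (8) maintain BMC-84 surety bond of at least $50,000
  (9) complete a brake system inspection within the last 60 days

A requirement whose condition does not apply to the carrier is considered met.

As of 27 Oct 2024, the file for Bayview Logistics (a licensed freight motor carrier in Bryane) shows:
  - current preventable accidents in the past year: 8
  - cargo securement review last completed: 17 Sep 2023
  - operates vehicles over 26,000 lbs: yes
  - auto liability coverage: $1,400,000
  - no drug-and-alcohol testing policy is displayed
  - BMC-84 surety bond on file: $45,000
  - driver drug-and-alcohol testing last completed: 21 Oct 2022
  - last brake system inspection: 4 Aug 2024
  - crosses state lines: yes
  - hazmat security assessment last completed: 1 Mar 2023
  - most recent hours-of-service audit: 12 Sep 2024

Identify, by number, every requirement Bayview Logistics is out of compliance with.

1, 2, 3, 6, 7, 8, 9

1. cargo securement review 406 days ago vs limit 365 → not met
2. condition 'operates vehicles over 26,000 lbs' holds; driver drug-and-alcohol testing 737 days ago vs limit 730 → not met
3. condition 'crosses state lines' holds; preventable accidents in the past year 8 > 5 → not met
4. hours-of-service audit 45 days ago vs limit 60 → met
5. auto liability coverage $1,400,000 ≥ $1,175,000 → met
6. drug-and-alcohol testing policy absent → not met
7. hazmat security assessment 606 days ago vs limit 540 → not met
8. BMC-84 surety bond $45,000 < $50,000 → not met
9. brake system inspection 84 days ago vs limit 60 → not met
Not met: 1, 2, 3, 6, 7, 8, 9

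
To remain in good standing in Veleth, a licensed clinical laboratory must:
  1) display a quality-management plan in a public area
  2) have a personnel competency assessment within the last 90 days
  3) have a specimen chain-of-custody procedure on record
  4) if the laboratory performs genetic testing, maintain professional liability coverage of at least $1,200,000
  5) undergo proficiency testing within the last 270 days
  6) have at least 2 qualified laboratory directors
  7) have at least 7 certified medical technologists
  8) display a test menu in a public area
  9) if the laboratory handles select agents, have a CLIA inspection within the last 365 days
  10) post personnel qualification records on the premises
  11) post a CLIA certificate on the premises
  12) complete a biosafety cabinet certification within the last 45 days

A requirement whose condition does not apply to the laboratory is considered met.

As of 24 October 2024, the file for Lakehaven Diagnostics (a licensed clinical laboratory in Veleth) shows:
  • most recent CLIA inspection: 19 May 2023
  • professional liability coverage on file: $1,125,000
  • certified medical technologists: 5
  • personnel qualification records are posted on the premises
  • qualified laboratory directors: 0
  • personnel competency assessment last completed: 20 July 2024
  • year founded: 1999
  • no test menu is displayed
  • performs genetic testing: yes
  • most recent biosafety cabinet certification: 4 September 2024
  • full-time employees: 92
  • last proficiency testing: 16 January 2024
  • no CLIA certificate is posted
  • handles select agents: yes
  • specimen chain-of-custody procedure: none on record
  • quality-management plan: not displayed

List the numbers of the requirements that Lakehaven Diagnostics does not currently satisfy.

1, 2, 3, 4, 5, 6, 7, 8, 9, 11, 12

1. quality-management plan absent → not met
2. personnel competency assessment 96 days ago vs limit 90 → not met
3. specimen chain-of-custody procedure absent → not met
4. condition 'performs genetic testing' holds; professional liability coverage $1,125,000 < $1,200,000 → not met
5. proficiency testing 282 days ago vs limit 270 → not met
6. qualified laboratory directors 0 < 2 → not met
7. certified medical technologists 5 < 7 → not met
8. test menu absent → not met
9. condition 'handles select agents' holds; CLIA inspection 524 days ago vs limit 365 → not met
10. personnel qualification records present → met
11. CLIA certificate absent → not met
12. biosafety cabinet certification 50 days ago vs limit 45 → not met
Not met: 1, 2, 3, 4, 5, 6, 7, 8, 9, 11, 12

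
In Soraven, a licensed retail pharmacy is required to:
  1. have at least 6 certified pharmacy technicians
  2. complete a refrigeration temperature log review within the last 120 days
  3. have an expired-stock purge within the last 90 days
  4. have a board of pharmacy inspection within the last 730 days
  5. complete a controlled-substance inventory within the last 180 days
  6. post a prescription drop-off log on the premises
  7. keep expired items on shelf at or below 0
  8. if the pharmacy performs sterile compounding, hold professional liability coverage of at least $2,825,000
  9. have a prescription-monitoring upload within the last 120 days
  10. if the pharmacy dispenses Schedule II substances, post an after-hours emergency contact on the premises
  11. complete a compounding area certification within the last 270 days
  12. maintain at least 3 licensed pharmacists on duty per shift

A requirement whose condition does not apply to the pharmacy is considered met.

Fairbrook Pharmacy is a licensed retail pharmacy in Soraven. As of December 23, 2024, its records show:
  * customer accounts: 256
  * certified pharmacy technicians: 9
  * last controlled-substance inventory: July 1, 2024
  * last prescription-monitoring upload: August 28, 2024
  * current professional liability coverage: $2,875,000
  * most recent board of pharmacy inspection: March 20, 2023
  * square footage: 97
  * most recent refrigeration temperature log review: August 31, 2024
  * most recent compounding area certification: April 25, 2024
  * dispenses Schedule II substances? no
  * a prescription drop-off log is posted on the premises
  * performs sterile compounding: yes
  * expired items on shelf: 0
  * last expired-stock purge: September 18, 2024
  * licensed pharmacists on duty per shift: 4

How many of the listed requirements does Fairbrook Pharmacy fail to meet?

1. certified pharmacy technicians 9 ≥ 6 → met
2. refrigeration temperature log review 114 days ago vs limit 120 → met
3. expired-stock purge 96 days ago vs limit 90 → not met
4. board of pharmacy inspection 644 days ago vs limit 730 → met
5. controlled-substance inventory 175 days ago vs limit 180 → met
6. prescription drop-off log present → met
7. expired items on shelf 0 ≤ 0 → met
8. condition 'performs sterile compounding' holds; professional liability coverage $2,875,000 ≥ $2,825,000 → met
9. prescription-monitoring upload 117 days ago vs limit 120 → met
10. condition 'dispenses Schedule II substances' does not hold → requirement n/a → met
11. compounding area certification 242 days ago vs limit 270 → met
12. licensed pharmacists on duty per shift 4 ≥ 3 → met
Not met: 1 of 12

1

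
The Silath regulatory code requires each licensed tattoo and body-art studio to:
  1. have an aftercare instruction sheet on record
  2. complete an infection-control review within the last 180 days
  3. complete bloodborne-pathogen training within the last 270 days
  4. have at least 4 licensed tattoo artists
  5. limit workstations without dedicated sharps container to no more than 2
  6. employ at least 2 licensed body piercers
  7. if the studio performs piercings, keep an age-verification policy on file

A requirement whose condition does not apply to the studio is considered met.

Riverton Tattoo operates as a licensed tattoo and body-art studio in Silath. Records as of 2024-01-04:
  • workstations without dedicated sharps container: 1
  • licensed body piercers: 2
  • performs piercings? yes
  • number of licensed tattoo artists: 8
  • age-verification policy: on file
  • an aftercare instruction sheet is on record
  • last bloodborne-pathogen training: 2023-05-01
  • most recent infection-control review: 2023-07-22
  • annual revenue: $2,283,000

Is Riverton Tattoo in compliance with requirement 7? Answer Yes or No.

Yes

7. condition 'performs piercings' holds; age-verification policy present → met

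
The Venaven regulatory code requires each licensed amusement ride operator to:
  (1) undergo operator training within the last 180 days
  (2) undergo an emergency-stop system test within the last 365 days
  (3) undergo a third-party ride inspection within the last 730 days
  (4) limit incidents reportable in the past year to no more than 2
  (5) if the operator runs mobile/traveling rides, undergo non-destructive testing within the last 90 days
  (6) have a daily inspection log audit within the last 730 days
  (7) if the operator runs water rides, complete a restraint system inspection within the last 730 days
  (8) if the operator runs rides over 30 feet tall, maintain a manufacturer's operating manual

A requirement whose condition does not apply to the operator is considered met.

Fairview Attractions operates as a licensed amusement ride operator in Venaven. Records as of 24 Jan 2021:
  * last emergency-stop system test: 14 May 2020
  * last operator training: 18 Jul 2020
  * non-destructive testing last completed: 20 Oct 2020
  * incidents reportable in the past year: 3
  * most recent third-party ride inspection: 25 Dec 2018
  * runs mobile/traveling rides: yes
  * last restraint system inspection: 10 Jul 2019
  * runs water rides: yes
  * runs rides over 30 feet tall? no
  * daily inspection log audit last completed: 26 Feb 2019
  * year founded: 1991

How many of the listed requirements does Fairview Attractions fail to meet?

1. operator training 190 days ago vs limit 180 → not met
2. emergency-stop system test 255 days ago vs limit 365 → met
3. third-party ride inspection 761 days ago vs limit 730 → not met
4. incidents reportable in the past year 3 > 2 → not met
5. condition 'runs mobile/traveling rides' holds; non-destructive testing 96 days ago vs limit 90 → not met
6. daily inspection log audit 698 days ago vs limit 730 → met
7. condition 'runs water rides' holds; restraint system inspection 564 days ago vs limit 730 → met
8. condition 'runs rides over 30 feet tall' does not hold → requirement n/a → met
Not met: 4 of 8

4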